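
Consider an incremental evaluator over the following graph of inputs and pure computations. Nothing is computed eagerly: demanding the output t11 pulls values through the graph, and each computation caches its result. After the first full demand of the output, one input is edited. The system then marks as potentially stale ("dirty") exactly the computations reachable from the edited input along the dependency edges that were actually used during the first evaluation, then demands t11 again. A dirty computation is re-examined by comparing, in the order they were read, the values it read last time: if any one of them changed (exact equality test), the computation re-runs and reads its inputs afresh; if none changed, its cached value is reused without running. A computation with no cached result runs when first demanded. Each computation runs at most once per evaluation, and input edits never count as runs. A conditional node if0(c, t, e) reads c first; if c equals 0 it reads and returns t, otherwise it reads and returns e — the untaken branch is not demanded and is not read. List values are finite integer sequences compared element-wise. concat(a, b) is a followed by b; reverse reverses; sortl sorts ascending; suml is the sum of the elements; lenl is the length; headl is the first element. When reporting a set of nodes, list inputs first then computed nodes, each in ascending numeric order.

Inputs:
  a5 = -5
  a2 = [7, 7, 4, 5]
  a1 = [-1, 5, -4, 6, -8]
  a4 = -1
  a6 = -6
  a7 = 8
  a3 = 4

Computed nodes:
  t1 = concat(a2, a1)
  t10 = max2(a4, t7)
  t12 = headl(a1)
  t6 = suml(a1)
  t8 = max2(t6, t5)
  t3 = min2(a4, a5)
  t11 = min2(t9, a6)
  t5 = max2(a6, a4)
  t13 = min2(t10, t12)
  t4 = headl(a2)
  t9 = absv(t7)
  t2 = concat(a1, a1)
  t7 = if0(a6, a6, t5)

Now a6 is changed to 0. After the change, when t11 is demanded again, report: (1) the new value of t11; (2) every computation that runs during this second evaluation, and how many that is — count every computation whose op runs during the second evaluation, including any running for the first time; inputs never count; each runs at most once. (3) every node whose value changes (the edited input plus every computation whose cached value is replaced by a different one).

Initial pass — values computed on the first demand:
  t5 = max2(-6, -1) = -1
  t7 = if0(a6=-6 -> else branch t5) = -1
  t9 = absv(-1) = 1
  t11 = min2(1, -6) = -6

Second demand — change propagation:
  t5: dirty yet unreached — the second evaluation never asks for it.
  t7: re-runs because a6 -6->0; new result 0.
  t9: re-runs because t7 -1->0; new result 0.
  t11: re-runs because t9 1->0; a6 -6->0; new result 0.

The important point: the flipped condition redirects demand; t5 is left stale, never re-checked.

t11 now evaluates to 0.
Run set: t7, t9, t11 (3 run).
Changed values: a6, t7, t9, t11.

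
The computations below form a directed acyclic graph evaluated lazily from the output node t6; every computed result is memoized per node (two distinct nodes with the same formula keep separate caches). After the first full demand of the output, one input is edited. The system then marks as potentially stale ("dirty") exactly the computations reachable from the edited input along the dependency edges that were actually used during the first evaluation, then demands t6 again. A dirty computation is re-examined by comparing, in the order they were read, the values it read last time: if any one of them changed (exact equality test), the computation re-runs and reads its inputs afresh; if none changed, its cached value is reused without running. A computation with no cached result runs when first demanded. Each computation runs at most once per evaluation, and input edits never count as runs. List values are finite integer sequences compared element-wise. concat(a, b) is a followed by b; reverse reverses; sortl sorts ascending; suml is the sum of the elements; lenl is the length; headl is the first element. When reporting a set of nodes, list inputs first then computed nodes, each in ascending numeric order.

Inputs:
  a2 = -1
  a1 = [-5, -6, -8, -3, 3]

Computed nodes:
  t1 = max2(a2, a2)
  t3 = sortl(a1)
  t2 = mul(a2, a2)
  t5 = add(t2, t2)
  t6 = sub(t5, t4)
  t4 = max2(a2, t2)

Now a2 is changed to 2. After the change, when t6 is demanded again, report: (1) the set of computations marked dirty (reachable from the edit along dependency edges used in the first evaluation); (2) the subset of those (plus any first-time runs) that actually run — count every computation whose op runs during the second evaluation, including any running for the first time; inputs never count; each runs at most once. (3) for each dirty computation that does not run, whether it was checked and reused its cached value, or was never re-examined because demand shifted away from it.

First demand of the output computes:
  t2 = mul(-1, -1) = 1
  t4 = max2(-1, 1) = 1
  t5 = add(1, 1) = 2
  t6 = sub(2, 1) = 1

After the edit, cleaning proceeds:
  t2: a read changed (a2 -1->2; a2 -1->2) — executes, giving 4.
  t4: a read changed (a2 -1->2; t2 1->4) — executes, giving 4.
  t5: a read changed (t2 1->4; t2 1->4) — executes, giving 8.
  t6: a read changed (t5 2->8; t4 1->4) — executes, giving 4.

The edit dirties: t2, t4, t5, t6.
4 computations run: t2, t4, t5, t6.
No dirty computation escaped a run.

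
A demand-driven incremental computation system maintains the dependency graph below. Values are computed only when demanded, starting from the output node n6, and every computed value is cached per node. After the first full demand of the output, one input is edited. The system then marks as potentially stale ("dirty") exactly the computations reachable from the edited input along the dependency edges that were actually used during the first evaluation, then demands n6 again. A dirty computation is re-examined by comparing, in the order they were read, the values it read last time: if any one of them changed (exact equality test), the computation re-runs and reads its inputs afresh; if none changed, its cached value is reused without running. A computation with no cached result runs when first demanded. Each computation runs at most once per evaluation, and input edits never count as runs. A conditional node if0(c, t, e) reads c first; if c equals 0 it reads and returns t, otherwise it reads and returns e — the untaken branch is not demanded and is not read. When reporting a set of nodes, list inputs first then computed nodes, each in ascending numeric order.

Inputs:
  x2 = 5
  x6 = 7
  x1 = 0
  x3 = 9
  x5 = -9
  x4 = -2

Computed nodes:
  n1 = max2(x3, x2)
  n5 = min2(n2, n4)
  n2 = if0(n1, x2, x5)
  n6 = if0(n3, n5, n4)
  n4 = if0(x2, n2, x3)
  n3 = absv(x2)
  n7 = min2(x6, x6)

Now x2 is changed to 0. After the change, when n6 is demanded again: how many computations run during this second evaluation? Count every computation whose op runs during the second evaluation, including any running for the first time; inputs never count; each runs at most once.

First evaluation (everything demanded from the output):
  n3 = absv(5) = 5
  n4 = if0(x2=5 -> else branch x3) = 9
  n6 = if0(n3=5 -> else branch n4) = 9

Propagation after the edit:
  n1: demanded for the first time — runs, produces 9.
  n2: demanded for the first time — runs, produces -9.
  n3: runs — x2 5->0; result 0.
  n4: runs — x2 5->0; result -9.
  n5: demanded for the first time — runs, produces -9.
  n6: runs — n3 5->0; n4 9->-9; result -9.

Key observation: a condition flipped, so demand reaches new nodes — n1, n2, n5 run for the first time.

Computations that run: n1, n2, n3, n4, n5, n6 — 6 in total.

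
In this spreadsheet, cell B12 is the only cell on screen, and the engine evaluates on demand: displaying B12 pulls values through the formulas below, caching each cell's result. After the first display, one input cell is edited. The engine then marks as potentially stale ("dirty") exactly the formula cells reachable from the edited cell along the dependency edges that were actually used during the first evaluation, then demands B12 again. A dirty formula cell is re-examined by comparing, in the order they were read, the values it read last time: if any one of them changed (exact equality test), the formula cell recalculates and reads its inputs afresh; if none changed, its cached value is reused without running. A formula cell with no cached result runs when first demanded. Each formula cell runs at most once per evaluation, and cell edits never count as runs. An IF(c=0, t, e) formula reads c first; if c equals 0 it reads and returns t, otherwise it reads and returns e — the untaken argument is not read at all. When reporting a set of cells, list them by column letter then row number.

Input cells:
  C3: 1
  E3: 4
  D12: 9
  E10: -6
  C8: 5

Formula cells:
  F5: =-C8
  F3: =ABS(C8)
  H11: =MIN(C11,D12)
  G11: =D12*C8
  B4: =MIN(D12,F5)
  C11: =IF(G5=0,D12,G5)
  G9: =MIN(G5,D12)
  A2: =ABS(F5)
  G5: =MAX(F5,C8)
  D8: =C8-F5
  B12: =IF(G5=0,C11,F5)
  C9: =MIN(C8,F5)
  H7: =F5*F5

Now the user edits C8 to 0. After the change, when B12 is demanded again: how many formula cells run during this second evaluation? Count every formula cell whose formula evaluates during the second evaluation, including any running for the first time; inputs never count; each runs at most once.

Initial pass — values computed on the first demand:
  F5 = -(5) = -5
  G5 = MAX(-5, 5) = 5
  B12 = IF(G5=0: G5=5 -> else branch F5) = -5

Second demand — change propagation:
  F5: re-runs because C8 5->0; new result 0.
  G5: re-runs because F5 -5->0; C8 5->0; new result 0.
  C11: newly demanded (no cache) — executes and yields 9.
  B12: re-runs because G5 5->0; F5 -5->0; new result 9.

The important point: the flipped condition pulls in fresh nodes; C11 runs for the first time.

Run set: B12, C11, F5, G5 (4 run).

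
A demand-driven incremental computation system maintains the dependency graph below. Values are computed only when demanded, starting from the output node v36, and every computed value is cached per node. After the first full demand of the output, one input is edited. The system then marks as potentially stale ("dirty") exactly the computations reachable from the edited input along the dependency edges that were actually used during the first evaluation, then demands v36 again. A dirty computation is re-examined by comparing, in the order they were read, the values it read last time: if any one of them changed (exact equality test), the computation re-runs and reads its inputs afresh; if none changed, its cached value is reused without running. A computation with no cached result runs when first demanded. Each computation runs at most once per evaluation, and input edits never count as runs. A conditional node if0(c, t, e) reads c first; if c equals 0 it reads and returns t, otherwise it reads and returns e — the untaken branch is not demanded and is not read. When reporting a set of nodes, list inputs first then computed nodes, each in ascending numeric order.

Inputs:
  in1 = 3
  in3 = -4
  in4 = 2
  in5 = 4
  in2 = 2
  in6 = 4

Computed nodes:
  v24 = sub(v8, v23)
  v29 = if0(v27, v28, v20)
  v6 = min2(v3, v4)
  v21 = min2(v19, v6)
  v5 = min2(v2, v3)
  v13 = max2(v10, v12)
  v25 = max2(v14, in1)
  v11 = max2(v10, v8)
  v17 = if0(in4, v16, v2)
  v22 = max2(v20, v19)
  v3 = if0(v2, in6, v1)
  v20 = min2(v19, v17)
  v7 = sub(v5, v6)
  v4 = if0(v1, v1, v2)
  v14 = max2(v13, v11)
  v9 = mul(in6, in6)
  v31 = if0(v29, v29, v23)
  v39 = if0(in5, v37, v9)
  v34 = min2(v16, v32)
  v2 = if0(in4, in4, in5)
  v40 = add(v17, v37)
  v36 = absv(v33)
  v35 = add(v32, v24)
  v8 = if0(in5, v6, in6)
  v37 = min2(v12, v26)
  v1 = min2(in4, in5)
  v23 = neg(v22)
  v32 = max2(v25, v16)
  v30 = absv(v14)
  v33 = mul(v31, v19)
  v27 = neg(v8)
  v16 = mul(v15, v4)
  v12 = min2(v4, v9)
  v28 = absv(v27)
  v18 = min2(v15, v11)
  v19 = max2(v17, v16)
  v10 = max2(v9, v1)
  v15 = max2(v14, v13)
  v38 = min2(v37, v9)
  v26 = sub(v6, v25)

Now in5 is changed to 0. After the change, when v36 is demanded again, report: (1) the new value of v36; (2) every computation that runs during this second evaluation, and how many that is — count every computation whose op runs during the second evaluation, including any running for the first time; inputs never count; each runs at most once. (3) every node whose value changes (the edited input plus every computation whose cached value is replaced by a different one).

First evaluation (everything demanded from the output):
  v1 = min2(2, 4) = 2
  v2 = if0(in4=2 -> else branch in5) = 4
  v4 = if0(v1=2 -> else branch v2) = 4
  v8 = if0(in5=4 -> else branch in6) = 4
  v9 = mul(4, 4) = 16
  v10 = max2(16, 2) = 16
  v11 = max2(16, 4) = 16
  v12 = min2(4, 16) = 4
  v13 = max2(16, 4) = 16
  v14 = max2(16, 16) = 16
  v15 = max2(16, 16) = 16
  v16 = mul(16, 4) = 64
  v17 = if0(in4=2 -> else branch v2) = 4
  v19 = max2(4, 64) = 64
  v20 = min2(64, 4) = 4
  v22 = max2(4, 64) = 64
  v23 = neg(64) = -64
  v27 = neg(4) = -4
  v29 = if0(v27=-4 -> else branch v20) = 4
  v31 = if0(v29=4 -> else branch v23) = -64
  v33 = mul(-64, 64) = -4096
  v36 = absv(-4096) = 4096

Propagation after the edit:
  v1: runs — in5 4->0; result 0.
  v2: runs — in5 4->0; result 0.
  v3: demanded for the first time — runs, produces 4.
  v4: runs — v1 2->0; v2 4->0; result 0.
  v6: demanded for the first time — runs, produces 0.
  v8: runs — in5 4->0; result 0.
  v10: runs — v1 2->0; result 16 (same value as before).
  v11: runs — v8 4->0; result 16 (same value as before).
  v12: runs — v4 4->0; result 0.
  v13: runs — v12 4->0; result 16 (same value as before).
  v14: checked — values it read are unchanged (v13 unchanged, v11 unchanged); reused cached 16 without running.
  v15: checked — values it read are unchanged (v14 unchanged, v13 unchanged); reused cached 16 without running.
  v16: runs — v4 4->0; result 0.
  v17: runs — v2 4->0; result 0.
  v19: runs — v17 4->0; v16 64->0; result 0.
  v20: marked dirty but never re-examined — demand shifted away from it.
  v22: marked dirty but never re-examined — demand shifted away from it.
  v23: marked dirty but never re-examined — demand shifted away from it.
  v27: runs — v8 4->0; result 0.
  v28: demanded for the first time — runs, produces 0.
  v29: runs — v27 -4->0; result 0.
  v31: runs — v29 4->0; result 0.
  v33: runs — v31 -64->0; v19 64->0; result 0.
  v36: runs — v33 -4096->0; result 0.

Key observation: a condition flipped, so demand moved to the other branch — v20, v22, v23 are never re-examined.

New value of v36: 0.
Computations that run: v1, v2, v3, v4, v6, v8, v10, v11, v12, v13, v16, v17, v19, v27, v28, v29, v31, v33, v36 — 19 in total.
Values that change: in5, v1, v2, v4, v8, v12, v16, v17, v19, v27, v29, v31, v33, v36.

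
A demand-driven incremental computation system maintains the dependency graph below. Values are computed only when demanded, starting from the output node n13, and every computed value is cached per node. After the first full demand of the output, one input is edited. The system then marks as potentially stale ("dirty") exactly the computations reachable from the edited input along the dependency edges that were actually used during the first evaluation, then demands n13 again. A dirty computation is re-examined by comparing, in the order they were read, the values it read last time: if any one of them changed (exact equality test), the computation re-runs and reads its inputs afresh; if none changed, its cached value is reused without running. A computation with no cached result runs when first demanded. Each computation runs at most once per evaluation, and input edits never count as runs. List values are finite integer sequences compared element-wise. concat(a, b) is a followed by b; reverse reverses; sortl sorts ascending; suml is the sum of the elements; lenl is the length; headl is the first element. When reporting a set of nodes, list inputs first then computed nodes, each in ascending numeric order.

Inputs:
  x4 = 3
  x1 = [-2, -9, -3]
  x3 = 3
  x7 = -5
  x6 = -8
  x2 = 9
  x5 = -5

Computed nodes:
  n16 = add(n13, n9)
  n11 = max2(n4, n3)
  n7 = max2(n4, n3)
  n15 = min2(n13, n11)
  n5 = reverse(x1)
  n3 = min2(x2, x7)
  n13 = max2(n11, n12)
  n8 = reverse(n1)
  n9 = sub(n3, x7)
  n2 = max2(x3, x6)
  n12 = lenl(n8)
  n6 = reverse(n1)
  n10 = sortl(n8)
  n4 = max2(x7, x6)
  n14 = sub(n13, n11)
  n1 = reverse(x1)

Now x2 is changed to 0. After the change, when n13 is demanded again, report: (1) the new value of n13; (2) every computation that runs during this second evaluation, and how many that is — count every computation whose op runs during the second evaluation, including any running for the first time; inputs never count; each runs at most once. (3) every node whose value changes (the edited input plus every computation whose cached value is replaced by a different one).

New value of n13: 3.
Computations that run: n3 — 1 in total.
Values that change: x2.
Key observation: the change is absorbed at n3 — it re-runs but produces the same value, and the output's value is unchanged.

First evaluation (everything demanded from the output):
  n1 = reverse([-2, -9, -3]) = [-3, -9, -2]
  n3 = min2(9, -5) = -5
  n4 = max2(-5, -8) = -5
  n8 = reverse([-3, -9, -2]) = [-2, -9, -3]
  n11 = max2(-5, -5) = -5
  n12 = lenl([-2, -9, -3]) = 3
  n13 = max2(-5, 3) = 3

Propagation after the edit:
  n3: runs — x2 9->0; result -5 (same value as before).
  n11: checked — values it read are unchanged (n4 unchanged, n3 unchanged); reused cached -5 without running.
  n13: checked — values it read are unchanged (n11 unchanged, n12 unchanged); reused cached 3 without running.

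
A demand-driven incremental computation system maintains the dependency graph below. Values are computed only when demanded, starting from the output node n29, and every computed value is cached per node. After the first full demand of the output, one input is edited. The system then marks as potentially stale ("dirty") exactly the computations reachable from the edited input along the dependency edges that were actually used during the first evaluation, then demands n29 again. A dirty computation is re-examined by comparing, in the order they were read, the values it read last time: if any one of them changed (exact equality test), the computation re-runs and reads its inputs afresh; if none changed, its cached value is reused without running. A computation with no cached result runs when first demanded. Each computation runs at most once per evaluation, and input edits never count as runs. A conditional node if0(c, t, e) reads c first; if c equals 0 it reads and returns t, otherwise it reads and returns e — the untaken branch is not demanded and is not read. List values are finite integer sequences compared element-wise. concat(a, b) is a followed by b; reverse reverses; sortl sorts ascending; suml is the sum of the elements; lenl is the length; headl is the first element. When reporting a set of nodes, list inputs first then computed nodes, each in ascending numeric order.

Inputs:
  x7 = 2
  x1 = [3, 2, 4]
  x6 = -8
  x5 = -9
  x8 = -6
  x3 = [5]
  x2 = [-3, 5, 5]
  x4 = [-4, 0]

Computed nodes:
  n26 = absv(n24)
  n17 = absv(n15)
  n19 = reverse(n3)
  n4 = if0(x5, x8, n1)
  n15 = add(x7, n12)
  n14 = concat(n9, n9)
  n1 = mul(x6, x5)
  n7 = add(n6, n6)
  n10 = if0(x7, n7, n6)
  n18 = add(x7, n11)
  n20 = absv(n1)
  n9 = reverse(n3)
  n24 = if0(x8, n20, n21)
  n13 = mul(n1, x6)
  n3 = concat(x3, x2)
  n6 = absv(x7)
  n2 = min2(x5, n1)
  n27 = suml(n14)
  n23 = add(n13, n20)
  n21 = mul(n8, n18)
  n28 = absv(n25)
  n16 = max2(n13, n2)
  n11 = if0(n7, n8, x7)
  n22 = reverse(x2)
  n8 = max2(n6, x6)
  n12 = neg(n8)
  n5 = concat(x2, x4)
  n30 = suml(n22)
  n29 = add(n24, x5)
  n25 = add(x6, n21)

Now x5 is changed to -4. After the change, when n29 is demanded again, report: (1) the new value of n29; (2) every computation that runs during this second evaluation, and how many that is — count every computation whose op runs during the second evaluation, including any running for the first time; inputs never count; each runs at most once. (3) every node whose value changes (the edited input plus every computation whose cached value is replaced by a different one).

First evaluation (everything demanded from the output):
  n6 = absv(2) = 2
  n7 = add(2, 2) = 4
  n8 = max2(2, -8) = 2
  n11 = if0(n7=4 -> else branch x7) = 2
  n18 = add(2, 2) = 4
  n21 = mul(2, 4) = 8
  n24 = if0(x8=-6 -> else branch n21) = 8
  n29 = add(8, -9) = -1

Propagation after the edit:
  n29: runs — x5 -9->-4; result 4.

New value of n29: 4.
Computations that run: n29 — 1 in total.
Values that change: x5, n29.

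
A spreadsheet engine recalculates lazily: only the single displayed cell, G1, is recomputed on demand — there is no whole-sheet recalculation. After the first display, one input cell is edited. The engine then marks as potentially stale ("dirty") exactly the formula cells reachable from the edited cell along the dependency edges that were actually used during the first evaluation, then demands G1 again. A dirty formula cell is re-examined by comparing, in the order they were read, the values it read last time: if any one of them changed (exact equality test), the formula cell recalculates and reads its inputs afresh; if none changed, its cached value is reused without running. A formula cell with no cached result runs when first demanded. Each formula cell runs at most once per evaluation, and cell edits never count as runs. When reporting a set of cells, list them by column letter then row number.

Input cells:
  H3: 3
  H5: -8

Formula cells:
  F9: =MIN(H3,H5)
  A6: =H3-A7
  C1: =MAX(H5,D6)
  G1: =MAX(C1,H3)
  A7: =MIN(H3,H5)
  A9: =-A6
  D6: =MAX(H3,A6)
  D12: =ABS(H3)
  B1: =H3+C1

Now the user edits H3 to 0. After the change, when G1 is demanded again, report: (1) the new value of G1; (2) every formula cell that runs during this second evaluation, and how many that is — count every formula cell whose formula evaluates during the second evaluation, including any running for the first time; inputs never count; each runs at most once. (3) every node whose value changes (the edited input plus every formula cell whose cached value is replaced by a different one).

First evaluation (everything demanded from the output):
  A7 = MIN(3, -8) = -8
  A6 = 3 - -8 = 11
  D6 = MAX(3, 11) = 11
  C1 = MAX(-8, 11) = 11
  G1 = MAX(11, 3) = 11

Propagation after the edit:
  A7: runs — H3 3->0; result -8 (same value as before).
  A6: runs — H3 3->0; result 8.
  D6: runs — H3 3->0; A6 11->8; result 8.
  C1: runs — D6 11->8; result 8.
  G1: runs — C1 11->8; H3 3->0; result 8.

New value of G1: 8.
Formula cells that run: A6, A7, C1, D6, G1 — 5 in total.
Values that change: A6, C1, D6, G1, H3.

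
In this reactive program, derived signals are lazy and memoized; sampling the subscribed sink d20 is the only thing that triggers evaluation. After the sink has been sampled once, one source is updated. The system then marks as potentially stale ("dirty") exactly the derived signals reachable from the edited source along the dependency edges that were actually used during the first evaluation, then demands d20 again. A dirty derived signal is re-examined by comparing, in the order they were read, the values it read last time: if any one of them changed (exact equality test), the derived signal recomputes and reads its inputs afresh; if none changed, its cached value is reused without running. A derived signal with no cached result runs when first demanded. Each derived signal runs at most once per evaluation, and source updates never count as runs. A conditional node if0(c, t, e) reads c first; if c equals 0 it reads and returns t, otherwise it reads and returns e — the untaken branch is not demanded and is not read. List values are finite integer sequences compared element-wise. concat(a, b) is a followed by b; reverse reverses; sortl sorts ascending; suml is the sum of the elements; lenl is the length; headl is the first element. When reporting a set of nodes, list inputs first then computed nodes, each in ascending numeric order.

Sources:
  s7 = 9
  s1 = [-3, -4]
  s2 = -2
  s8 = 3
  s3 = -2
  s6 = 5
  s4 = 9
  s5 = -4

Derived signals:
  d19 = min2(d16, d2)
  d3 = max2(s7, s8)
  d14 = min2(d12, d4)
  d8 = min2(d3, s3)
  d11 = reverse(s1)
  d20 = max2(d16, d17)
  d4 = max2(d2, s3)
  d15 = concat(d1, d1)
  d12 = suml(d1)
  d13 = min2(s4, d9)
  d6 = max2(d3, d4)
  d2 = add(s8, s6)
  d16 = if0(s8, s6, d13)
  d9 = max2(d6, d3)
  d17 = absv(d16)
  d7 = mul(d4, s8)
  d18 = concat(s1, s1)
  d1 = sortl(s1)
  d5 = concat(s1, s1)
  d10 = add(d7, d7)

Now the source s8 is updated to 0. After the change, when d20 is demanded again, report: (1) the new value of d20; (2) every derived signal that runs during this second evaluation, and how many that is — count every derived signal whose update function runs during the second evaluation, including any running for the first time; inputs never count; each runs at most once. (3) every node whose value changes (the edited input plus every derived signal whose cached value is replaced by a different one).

First demand of the output computes:
  d2 = add(3, 5) = 8
  d3 = max2(9, 3) = 9
  d4 = max2(8, -2) = 8
  d6 = max2(9, 8) = 9
  d9 = max2(9, 9) = 9
  d13 = min2(9, 9) = 9
  d16 = if0(s8=3 -> else branch d13) = 9
  d17 = absv(9) = 9
  d20 = max2(9, 9) = 9

After the edit, cleaning proceeds:
  d2: stays stale; no demand reaches it after the flip.
  d3: stays stale; no demand reaches it after the flip.
  d4: stays stale; no demand reaches it after the flip.
  d6: stays stale; no demand reaches it after the flip.
  d9: stays stale; no demand reaches it after the flip.
  d13: stays stale; no demand reaches it after the flip.
  d16: a read changed (s8 3->0) — executes, giving 5.
  d17: a read changed (d16 9->5) — executes, giving 5.
  d20: a read changed (d16 9->5; d17 9->5) — executes, giving 5.

Note the branch switch — demand abandons d2, d3, d4, d6, d9, d13, which are never re-examined.

Demanding d20 again yields 5.
3 derived signals run: d16, d17, d20.
The nodes whose values change: s8, d16, d17, d20.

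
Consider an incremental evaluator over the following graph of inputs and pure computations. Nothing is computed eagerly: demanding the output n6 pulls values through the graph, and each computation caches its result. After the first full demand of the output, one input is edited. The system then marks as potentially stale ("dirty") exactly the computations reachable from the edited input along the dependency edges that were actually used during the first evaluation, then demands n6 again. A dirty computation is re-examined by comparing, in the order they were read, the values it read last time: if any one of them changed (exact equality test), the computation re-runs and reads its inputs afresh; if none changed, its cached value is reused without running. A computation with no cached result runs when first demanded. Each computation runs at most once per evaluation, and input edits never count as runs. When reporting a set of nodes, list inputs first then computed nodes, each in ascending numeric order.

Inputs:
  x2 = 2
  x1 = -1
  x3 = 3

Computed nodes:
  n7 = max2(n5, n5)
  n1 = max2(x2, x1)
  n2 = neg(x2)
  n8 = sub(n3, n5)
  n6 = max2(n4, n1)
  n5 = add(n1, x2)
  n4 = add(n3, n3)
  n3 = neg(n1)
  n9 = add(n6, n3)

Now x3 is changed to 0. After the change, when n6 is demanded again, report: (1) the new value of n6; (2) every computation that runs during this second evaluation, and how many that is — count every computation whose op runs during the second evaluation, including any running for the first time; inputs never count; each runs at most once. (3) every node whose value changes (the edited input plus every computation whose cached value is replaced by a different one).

n6 now evaluates to 2.
Run set: none (0 run).
Changed values: x3.
The important point: nothing the output needs ever reads x3, so the edit is invisible to it.

Initial pass — values computed on the first demand:
  n1 = max2(2, -1) = 2
  n3 = neg(2) = -2
  n4 = add(-2, -2) = -4
  n6 = max2(-4, 2) = 2

Second demand — change propagation:
  no demanded computation ever read x3, so the edit dirties nothing and nothing runs.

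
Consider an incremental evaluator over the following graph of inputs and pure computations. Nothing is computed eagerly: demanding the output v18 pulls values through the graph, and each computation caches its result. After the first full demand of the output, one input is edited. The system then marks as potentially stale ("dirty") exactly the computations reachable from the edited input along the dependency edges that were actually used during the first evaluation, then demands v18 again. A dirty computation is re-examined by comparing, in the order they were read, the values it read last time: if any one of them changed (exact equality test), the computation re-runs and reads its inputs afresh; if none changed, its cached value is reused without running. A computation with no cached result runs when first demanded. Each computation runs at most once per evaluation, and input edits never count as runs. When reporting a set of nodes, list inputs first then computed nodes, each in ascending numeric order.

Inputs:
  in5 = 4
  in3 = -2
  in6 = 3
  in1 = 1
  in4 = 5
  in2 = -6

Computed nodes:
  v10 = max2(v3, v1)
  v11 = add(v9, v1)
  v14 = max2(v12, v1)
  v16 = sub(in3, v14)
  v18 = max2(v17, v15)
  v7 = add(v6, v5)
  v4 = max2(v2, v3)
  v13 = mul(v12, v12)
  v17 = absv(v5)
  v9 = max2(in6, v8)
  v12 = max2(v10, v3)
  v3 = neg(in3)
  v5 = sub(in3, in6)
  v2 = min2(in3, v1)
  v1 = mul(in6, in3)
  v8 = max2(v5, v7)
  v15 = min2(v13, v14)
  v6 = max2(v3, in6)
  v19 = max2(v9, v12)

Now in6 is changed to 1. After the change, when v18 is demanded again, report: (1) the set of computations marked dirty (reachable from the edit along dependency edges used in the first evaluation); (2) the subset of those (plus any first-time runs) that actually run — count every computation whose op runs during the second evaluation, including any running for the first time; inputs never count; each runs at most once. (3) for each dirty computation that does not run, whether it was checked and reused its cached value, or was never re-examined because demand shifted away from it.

Dirty set: v1, v5, v10, v12, v13, v14, v15, v17, v18.
Run set: v1, v5, v10, v14, v17, v18 (6 run).
Re-examined without running (cache reused): v12, v13, v15.
The important point: at v12 every value read last time is unchanged, so the dirty flag clears without a run.

Initial pass — values computed on the first demand:
  v1 = mul(3, -2) = -6
  v3 = neg(-2) = 2
  v5 = sub(-2, 3) = -5
  v10 = max2(2, -6) = 2
  v12 = max2(2, 2) = 2
  v13 = mul(2, 2) = 4
  v14 = max2(2, -6) = 2
  v15 = min2(4, 2) = 2
  v17 = absv(-5) = 5
  v18 = max2(5, 2) = 5

Second demand — change propagation:
  v1: re-runs because in6 3->1; new result -2.
  v5: re-runs because in6 3->1; new result -3.
  v10: re-runs because v1 -6->-2; new result 2 (unchanged).
  v12: re-examined; everything it read last time is the same (v10 unchanged, v3 unchanged) — cache 2 kept, no run.
  v13: re-examined; everything it read last time is the same (v12 unchanged, v12 unchanged) — cache 4 kept, no run.
  v14: re-runs because v1 -6->-2; new result 2 (unchanged).
  v15: re-examined; everything it read last time is the same (v13 unchanged, v14 unchanged) — cache 2 kept, no run.
  v17: re-runs because v5 -5->-3; new result 3.
  v18: re-runs because v17 5->3; new result 3.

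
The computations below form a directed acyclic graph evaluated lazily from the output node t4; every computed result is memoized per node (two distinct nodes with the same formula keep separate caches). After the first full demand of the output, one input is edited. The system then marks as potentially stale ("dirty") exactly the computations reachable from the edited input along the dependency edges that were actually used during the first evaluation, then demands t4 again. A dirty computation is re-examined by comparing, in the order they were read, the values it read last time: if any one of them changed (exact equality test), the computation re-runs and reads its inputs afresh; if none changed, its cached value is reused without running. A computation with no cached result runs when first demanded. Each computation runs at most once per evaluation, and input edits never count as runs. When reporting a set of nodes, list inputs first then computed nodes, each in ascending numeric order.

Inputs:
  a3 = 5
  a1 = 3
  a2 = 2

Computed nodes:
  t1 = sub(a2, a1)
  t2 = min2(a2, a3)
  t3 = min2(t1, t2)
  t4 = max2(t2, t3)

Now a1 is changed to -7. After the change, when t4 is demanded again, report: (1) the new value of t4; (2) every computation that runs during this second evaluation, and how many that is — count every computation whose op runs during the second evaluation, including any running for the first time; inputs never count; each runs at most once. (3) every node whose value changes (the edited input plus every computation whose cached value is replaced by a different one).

First demand of the output computes:
  t1 = sub(2, 3) = -1
  t2 = min2(2, 5) = 2
  t3 = min2(-1, 2) = -1
  t4 = max2(2, -1) = 2

After the edit, cleaning proceeds:
  t1: a read changed (a1 3->-7) — executes, giving 9.
  t3: a read changed (t1 -1->9) — executes, giving 2.
  t4: a read changed (t3 -1->2) — executes, giving 2 — identical to its old value.

Demanding t4 again yields 2.
3 computations run: t1, t3, t4.
The nodes whose values change: a1, t1, t3.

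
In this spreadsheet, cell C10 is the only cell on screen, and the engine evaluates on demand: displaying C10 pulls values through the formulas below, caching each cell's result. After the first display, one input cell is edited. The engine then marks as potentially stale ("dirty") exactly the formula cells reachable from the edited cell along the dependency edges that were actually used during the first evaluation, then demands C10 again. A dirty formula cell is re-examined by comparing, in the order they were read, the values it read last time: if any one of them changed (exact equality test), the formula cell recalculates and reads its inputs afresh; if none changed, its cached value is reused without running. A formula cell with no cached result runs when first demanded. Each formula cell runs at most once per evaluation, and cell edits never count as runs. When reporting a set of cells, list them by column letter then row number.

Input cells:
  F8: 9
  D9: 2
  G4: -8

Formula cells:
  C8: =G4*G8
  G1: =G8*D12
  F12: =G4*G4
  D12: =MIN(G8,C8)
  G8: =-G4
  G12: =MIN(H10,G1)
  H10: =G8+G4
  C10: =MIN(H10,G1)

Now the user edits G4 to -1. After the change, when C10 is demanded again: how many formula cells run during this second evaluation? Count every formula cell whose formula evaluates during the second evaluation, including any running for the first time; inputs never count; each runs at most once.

Run set: C8, C10, D12, G1, G8, H10 (6 run).

Initial pass — values computed on the first demand:
  G8 = -(-8) = 8
  C8 = -8 * 8 = -64
  D12 = MIN(8, -64) = -64
  G1 = 8 * -64 = -512
  H10 = 8 + -8 = 0
  C10 = MIN(0, -512) = -512

Second demand — change propagation:
  G8: re-runs because G4 -8->-1; new result 1.
  C8: re-runs because G4 -8->-1; G8 8->1; new result -1.
  D12: re-runs because G8 8->1; C8 -64->-1; new result -1.
  G1: re-runs because G8 8->1; D12 -64->-1; new result -1.
  H10: re-runs because G8 8->1; G4 -8->-1; new result 0 (unchanged).
  C10: re-runs because G1 -512->-1; new result -1.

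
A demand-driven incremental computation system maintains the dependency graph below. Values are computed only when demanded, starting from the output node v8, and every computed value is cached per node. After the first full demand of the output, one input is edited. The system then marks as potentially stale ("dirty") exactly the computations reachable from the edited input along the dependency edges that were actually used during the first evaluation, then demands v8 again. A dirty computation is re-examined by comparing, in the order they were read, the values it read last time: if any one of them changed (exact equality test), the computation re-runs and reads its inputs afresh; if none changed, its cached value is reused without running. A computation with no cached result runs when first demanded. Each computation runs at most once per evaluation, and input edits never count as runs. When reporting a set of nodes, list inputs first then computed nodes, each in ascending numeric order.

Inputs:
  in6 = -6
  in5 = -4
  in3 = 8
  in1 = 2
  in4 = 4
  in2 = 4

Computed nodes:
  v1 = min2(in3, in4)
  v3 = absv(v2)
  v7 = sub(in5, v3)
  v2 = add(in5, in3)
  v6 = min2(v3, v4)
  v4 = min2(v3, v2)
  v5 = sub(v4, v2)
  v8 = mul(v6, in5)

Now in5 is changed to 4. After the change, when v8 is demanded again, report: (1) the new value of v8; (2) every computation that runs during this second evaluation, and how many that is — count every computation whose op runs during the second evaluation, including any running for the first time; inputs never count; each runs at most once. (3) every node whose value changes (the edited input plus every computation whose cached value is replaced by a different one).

First evaluation (everything demanded from the output):
  v2 = add(-4, 8) = 4
  v3 = absv(4) = 4
  v4 = min2(4, 4) = 4
  v6 = min2(4, 4) = 4
  v8 = mul(4, -4) = -16

Propagation after the edit:
  v2: runs — in5 -4->4; result 12.
  v3: runs — v2 4->12; result 12.
  v4: runs — v3 4->12; v2 4->12; result 12.
  v6: runs — v3 4->12; v4 4->12; result 12.
  v8: runs — v6 4->12; in5 -4->4; result 48.

New value of v8: 48.
Computations that run: v2, v3, v4, v6, v8 — 5 in total.
Values that change: in5, v2, v3, v4, v6, v8.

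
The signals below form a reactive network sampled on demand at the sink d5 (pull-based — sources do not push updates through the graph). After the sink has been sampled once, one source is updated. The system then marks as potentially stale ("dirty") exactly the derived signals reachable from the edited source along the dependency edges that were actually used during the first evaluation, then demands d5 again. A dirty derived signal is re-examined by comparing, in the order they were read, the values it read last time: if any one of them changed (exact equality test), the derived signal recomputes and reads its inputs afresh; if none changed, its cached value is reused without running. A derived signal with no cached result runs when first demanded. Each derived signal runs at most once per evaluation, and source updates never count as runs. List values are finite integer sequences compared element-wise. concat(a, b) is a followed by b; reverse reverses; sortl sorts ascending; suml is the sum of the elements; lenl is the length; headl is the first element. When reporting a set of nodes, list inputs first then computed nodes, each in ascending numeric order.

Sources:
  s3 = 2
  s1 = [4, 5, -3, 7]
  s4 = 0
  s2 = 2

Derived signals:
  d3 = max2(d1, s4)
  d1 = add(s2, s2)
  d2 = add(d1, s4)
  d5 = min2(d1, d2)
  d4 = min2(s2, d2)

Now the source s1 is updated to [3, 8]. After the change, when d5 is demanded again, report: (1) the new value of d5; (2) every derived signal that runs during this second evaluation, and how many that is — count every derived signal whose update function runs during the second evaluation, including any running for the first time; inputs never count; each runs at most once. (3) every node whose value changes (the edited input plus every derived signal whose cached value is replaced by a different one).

d5 now evaluates to 4.
Run set: none (0 run).
Changed values: s1.
The important point: nothing the output needs ever reads s1, so the edit is invisible to it.

Initial pass — values computed on the first demand:
  d1 = add(2, 2) = 4
  d2 = add(4, 0) = 4
  d5 = min2(4, 4) = 4

Second demand — change propagation:
  no demanded computation ever read s1, so the edit dirties nothing and nothing runs.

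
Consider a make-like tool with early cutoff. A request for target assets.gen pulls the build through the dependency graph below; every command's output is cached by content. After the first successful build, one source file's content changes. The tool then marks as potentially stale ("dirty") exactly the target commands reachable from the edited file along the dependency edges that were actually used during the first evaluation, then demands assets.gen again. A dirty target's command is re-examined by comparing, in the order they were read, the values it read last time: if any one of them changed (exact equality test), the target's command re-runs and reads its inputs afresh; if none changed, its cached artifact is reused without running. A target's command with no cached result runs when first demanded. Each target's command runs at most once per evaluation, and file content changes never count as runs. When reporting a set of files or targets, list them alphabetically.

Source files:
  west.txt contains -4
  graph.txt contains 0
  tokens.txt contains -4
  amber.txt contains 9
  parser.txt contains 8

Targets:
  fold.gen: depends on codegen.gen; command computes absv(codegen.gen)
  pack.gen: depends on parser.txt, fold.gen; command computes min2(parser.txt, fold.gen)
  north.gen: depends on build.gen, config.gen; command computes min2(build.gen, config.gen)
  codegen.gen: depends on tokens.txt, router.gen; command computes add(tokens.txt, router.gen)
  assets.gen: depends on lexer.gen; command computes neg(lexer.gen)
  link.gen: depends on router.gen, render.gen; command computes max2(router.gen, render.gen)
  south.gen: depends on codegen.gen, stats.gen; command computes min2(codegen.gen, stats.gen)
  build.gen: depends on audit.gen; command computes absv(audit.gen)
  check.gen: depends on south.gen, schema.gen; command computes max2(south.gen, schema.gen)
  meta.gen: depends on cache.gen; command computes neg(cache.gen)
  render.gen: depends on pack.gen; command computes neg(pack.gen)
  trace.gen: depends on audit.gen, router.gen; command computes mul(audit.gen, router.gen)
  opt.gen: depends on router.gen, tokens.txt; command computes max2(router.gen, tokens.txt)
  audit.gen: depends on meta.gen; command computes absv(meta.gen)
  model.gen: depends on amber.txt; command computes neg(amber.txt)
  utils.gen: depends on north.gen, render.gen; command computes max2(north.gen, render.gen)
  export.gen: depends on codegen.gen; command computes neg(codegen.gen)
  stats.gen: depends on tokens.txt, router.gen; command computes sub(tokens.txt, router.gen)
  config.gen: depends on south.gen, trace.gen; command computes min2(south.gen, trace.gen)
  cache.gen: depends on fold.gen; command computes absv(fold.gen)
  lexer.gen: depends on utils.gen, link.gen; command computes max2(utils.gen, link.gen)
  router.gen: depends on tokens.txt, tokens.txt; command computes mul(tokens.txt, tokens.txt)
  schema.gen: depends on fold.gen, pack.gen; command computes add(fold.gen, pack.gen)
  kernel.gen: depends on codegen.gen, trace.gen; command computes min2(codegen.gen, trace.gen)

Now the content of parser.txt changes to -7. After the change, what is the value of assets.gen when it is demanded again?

Demanding assets.gen again yields -16.
Note where the cutoff bites: assets.gen is checked, finds nothing changed, and keeps its cache.

First demand of the output computes:
  router.gen = mul(-4, -4) = 16
  codegen.gen = add(-4, 16) = 12
  fold.gen = absv(12) = 12
  cache.gen = absv(12) = 12
  meta.gen = neg(12) = -12
  audit.gen = absv(-12) = 12
  build.gen = absv(12) = 12
  pack.gen = min2(8, 12) = 8
  render.gen = neg(8) = -8
  link.gen = max2(16, -8) = 16
  stats.gen = sub(-4, 16) = -20
  south.gen = min2(12, -20) = -20
  trace.gen = mul(12, 16) = 192
  config.gen = min2(-20, 192) = -20
  north.gen = min2(12, -20) = -20
  utils.gen = max2(-20, -8) = -8
  lexer.gen = max2(-8, 16) = 16
  assets.gen = neg(16) = -16

After the edit, cleaning proceeds:
  pack.gen: a read changed (parser.txt 8->-7) — executes, giving -7.
  render.gen: a read changed (pack.gen 8->-7) — executes, giving 7.
  link.gen: a read changed (render.gen -8->7) — executes, giving 16 — identical to its old value.
  utils.gen: a read changed (render.gen -8->7) — executes, giving 7.
  lexer.gen: a read changed (utils.gen -8->7) — executes, giving 16 — identical to its old value.
  assets.gen: dirty, but its reads are unchanged (lexer.gen unchanged); cached -16 stands.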